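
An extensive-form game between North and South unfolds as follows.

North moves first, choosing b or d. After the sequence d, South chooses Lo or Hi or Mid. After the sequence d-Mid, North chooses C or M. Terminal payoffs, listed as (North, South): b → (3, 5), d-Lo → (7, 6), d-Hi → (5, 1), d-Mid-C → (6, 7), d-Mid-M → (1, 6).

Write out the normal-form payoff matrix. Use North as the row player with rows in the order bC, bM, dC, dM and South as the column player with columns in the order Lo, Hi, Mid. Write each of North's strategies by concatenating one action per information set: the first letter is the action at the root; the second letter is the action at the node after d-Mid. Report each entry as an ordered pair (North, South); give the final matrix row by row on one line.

Row bC: Lo→(3,5), Hi→(3,5), Mid→(3,5)
Row bM: Lo→(3,5), Hi→(3,5), Mid→(3,5)
Row dC: Lo→(7,6), Hi→(5,1), Mid→(6,7)
Row dM: Lo→(7,6), Hi→(5,1), Mid→(1,6)

bC: (3,5) (3,5) (3,5) | bM: (3,5) (3,5) (3,5) | dC: (7,6) (5,1) (6,7) | dM: (7,6) (5,1) (1,6)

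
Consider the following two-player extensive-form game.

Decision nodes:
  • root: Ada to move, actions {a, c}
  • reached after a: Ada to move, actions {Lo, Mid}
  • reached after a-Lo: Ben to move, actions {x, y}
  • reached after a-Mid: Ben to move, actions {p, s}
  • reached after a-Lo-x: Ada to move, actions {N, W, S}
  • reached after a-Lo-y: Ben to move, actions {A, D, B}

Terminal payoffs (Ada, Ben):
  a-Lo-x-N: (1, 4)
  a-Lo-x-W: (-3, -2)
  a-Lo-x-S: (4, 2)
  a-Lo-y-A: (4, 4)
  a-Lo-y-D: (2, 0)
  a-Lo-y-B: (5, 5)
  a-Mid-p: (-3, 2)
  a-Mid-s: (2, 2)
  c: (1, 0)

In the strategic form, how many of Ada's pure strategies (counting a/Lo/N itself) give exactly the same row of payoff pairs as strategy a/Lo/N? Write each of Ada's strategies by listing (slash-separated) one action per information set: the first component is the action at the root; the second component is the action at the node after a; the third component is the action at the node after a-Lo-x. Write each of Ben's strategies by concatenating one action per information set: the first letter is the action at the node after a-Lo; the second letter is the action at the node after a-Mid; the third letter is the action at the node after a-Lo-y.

1

Row for a/Lo/N (columns xpA, xpD, xpB, xsA, xsD, xsB, ypA, ypD, ypB, ysA, ysD, ysB): (1,4) (1,4) (1,4) (1,4) (1,4) (1,4) (4,4) (2,0) (5,5) (4,4) (2,0) (5,5).
Every one of Ada's information sets is on the play path for some reply by Ben when Ada follows a/Lo/N.
Changing the action at any of them therefore changes at least one column, so only a/Lo/N itself gives this row.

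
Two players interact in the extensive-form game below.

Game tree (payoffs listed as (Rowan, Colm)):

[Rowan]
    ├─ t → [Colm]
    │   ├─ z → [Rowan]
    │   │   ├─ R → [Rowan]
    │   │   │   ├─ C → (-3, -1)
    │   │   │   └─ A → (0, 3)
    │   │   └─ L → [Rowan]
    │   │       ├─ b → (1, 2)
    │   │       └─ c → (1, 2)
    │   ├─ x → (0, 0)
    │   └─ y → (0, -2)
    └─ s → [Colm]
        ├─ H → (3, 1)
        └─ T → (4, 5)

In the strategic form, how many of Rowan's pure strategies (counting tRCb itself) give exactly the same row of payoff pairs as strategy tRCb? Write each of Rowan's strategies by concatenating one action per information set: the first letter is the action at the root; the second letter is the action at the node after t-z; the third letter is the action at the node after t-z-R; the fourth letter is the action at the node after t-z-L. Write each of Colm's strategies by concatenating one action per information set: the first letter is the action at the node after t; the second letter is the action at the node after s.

Row for tRCb (columns zH, zT, xH, xT, yH, yT): (-3,-1) (-3,-1) (0,0) (0,0) (0,-2) (0,-2).
Under tRCb, Rowan's choice at the node after t-z-L can never be reached regardless of what Colm does, so varying those choices leaves every outcome unchanged.
Holding the reachable choices fixed and varying the unreachable one freely already gives 2 equivalent strategies.
No other strategy reproduces this row, so those 2 are the full class: tRCb, tRCc.

2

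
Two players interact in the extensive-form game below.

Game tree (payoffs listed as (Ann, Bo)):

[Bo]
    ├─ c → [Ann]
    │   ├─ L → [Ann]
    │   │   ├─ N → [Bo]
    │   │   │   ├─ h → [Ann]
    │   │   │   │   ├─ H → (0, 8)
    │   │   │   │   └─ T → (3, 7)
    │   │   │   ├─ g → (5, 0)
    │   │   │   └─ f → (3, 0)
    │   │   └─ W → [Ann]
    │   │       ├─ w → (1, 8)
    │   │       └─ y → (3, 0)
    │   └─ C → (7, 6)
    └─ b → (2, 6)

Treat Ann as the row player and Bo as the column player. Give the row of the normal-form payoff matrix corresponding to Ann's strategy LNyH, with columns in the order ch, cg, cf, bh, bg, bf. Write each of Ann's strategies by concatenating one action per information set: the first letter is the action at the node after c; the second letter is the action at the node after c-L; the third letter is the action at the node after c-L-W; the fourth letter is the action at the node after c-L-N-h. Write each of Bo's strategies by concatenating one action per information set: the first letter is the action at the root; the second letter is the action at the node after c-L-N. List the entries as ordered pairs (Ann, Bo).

(0,8) (5,0) (3,0) (2,6) (2,6) (2,6)

vs ch: Bo plays c → Ann plays L at [c] → Ann plays N at [c-L] → Bo plays h at [c-L-N] → Ann plays H at [c-L-N-h] → (0, 8)
vs cg: Bo plays c → Ann plays L at [c] → Ann plays N at [c-L] → Bo plays g at [c-L-N] → (5, 0)
vs cf: Bo plays c → Ann plays L at [c] → Ann plays N at [c-L] → Bo plays f at [c-L-N] → (3, 0)
vs bh: Bo plays b → (2, 6)
vs bg: Bo plays b → (2, 6)
vs bf: Bo plays b → (2, 6)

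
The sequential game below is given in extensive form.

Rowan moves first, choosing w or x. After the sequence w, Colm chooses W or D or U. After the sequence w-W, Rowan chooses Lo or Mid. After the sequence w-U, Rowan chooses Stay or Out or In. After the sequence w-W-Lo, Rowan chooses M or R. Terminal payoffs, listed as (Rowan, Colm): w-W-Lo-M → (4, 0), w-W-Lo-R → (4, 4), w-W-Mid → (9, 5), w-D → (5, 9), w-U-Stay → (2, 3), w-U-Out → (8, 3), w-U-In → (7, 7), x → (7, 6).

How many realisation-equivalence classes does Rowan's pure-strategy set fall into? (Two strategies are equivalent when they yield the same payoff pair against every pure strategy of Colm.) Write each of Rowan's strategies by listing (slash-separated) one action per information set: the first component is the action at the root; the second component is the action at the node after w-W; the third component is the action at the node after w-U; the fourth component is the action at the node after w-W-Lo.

Rowan has 24 pure strategies: w/Lo/Stay/M, w/Lo/Stay/R, w/Lo/Out/M, w/Lo/Out/R, w/Lo/In/M, w/Lo/In/R, w/Mid/Stay/M, w/Mid/Stay/R, w/Mid/Out/M, w/Mid/Out/R, w/Mid/In/M, w/Mid/In/R, x/Lo/Stay/M, x/Lo/Stay/R, x/Lo/Out/M, x/Lo/Out/R, x/Lo/In/M, x/Lo/In/R, x/Mid/Stay/M, x/Mid/Stay/R, x/Mid/Out/M, x/Mid/Out/R, x/Mid/In/M, x/Mid/In/R. Columns: W, D, U.
{w/Lo/Stay/M} → row (4,0) (5,9) (2,3)
{w/Lo/Stay/R} → row (4,4) (5,9) (2,3)
{w/Lo/Out/M} → row (4,0) (5,9) (8,3)
{w/Lo/Out/R} → row (4,4) (5,9) (8,3)
{w/Lo/In/M} → row (4,0) (5,9) (7,7)
{w/Lo/In/R} → row (4,4) (5,9) (7,7)
{w/Mid/Stay/M, w/Mid/Stay/R} → row (9,5) (5,9) (2,3)
{w/Mid/Out/M, w/Mid/Out/R} → row (9,5) (5,9) (8,3)
{w/Mid/In/M, w/Mid/In/R} → row (9,5) (5,9) (7,7)
{x/Lo/Stay/M, x/Lo/Stay/R, x/Lo/Out/M, x/Lo/Out/R, x/Lo/In/M, x/Lo/In/R, x/Mid/Stay/M, x/Mid/Stay/R, x/Mid/Out/M, x/Mid/Out/R, x/Mid/In/M, x/Mid/In/R} → row (7,6) (7,6) (7,6)
That's 10 distinct rows out of 24 strategies.

10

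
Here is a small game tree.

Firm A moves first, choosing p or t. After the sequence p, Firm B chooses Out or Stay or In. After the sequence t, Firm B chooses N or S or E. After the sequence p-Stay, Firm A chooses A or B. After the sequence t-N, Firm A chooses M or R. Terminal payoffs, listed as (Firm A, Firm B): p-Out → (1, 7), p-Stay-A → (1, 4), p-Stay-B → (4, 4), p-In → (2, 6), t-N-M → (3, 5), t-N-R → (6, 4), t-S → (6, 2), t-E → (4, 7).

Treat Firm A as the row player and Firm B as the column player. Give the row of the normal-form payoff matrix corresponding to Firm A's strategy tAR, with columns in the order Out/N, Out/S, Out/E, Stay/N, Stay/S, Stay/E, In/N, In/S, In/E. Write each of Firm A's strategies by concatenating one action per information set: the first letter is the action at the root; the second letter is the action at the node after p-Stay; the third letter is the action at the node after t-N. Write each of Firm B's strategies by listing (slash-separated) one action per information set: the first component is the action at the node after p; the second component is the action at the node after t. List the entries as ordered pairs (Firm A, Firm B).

vs Out/N: Firm A plays t → Firm B plays N at [t] → Firm A plays R at [t-N] → (6, 4)
vs Out/S: Firm A plays t → Firm B plays S at [t] → (6, 2)
vs Out/E: Firm A plays t → Firm B plays E at [t] → (4, 7)
vs Stay/N: Firm A plays t → Firm B plays N at [t] → Firm A plays R at [t-N] → (6, 4)
vs Stay/S: Firm A plays t → Firm B plays S at [t] → (6, 2)
vs Stay/E: Firm A plays t → Firm B plays E at [t] → (4, 7)
vs In/N: Firm A plays t → Firm B plays N at [t] → Firm A plays R at [t-N] → (6, 4)
vs In/S: Firm A plays t → Firm B plays S at [t] → (6, 2)
vs In/E: Firm A plays t → Firm B plays E at [t] → (4, 7)

(6,4) (6,2) (4,7) (6,4) (6,2) (4,7) (6,4) (6,2) (4,7)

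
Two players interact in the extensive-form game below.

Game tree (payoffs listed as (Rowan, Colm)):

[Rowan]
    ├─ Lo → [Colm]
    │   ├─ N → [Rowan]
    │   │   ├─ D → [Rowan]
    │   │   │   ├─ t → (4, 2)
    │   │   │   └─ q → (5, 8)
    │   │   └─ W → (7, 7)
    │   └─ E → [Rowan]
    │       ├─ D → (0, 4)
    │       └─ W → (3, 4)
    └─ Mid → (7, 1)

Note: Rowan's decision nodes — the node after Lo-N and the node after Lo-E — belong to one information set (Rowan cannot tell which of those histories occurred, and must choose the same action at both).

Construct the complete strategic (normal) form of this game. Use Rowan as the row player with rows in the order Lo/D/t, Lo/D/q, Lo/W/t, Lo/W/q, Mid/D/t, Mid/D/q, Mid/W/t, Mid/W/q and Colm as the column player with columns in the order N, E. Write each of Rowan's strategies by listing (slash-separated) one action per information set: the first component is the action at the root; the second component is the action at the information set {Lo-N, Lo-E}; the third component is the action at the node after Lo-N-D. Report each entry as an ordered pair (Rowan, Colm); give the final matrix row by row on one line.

               N        E
 Lo/D/t    (4,2)    (0,4)
 Lo/D/q    (5,8)    (0,4)
 Lo/W/t    (7,7)    (3,4)
 Lo/W/q    (7,7)    (3,4)
Mid/D/t    (7,1)    (7,1)
Mid/D/q    (7,1)    (7,1)
Mid/W/t    (7,1)    (7,1)
Mid/W/q    (7,1)    (7,1)

Lo/D/t: (4,2) (0,4) | Lo/D/q: (5,8) (0,4) | Lo/W/t: (7,7) (3,4) | Lo/W/q: (7,7) (3,4) | Mid/D/t: (7,1) (7,1) | Mid/D/q: (7,1) (7,1) | Mid/W/t: (7,1) (7,1) | Mid/W/q: (7,1) (7,1)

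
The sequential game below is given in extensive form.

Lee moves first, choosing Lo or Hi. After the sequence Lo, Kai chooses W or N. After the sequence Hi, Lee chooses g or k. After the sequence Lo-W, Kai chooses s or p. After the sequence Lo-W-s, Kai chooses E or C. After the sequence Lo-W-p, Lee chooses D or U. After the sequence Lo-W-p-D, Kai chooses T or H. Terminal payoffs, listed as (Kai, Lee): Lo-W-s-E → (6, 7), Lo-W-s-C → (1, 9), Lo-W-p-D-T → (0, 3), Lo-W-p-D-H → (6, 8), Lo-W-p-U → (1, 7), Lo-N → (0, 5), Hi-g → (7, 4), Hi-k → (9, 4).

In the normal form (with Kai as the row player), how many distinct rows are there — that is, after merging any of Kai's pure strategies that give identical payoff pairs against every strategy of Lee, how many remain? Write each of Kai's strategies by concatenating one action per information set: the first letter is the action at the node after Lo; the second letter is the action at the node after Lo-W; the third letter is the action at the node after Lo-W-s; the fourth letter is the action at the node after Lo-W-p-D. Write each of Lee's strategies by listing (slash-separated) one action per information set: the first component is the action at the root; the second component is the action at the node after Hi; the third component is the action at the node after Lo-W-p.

Kai has 16 pure strategies: WsET, WsEH, WsCT, WsCH, WpET, WpEH, WpCT, WpCH, NsET, NsEH, NsCT, NsCH, NpET, NpEH, NpCT, NpCH. Columns: Lo/g/D, Lo/g/U, Lo/k/D, Lo/k/U, Hi/g/D, Hi/g/U, Hi/k/D, Hi/k/U.
{WsET, WsEH} → row (6,7) (6,7) (6,7) (6,7) (7,4) (7,4) (9,4) (9,4)
{WsCT, WsCH} → row (1,9) (1,9) (1,9) (1,9) (7,4) (7,4) (9,4) (9,4)
{WpET, WpCT} → row (0,3) (1,7) (0,3) (1,7) (7,4) (7,4) (9,4) (9,4)
{WpEH, WpCH} → row (6,8) (1,7) (6,8) (1,7) (7,4) (7,4) (9,4) (9,4)
{NsET, NsEH, NsCT, NsCH, NpET, NpEH, NpCT, NpCH} → row (0,5) (0,5) (0,5) (0,5) (7,4) (7,4) (9,4) (9,4)
That's 5 distinct rows out of 16 strategies.

5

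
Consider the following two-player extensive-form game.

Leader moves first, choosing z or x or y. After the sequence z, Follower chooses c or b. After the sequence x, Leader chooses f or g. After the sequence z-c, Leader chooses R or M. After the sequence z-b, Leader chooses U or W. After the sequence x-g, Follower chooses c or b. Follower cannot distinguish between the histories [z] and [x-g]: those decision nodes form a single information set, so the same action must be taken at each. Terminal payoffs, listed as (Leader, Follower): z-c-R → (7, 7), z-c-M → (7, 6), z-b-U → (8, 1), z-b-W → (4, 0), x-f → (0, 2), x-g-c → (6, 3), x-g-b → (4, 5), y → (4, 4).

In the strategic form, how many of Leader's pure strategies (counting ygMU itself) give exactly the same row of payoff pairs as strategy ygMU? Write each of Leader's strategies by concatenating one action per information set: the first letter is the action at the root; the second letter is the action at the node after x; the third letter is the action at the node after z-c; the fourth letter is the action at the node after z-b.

8

Row for ygMU (columns c, b): (4,4) (4,4).
Under ygMU, Leader's choice at the node after x and at the node after z-c and at the node after z-b can never be reached regardless of what Follower does, so varying those choices leaves every outcome unchanged.
Holding the reachable choices fixed and varying the unreachable ones freely already gives 2 × 2 × 2 = 8 equivalent strategies.
No other strategy reproduces this row, so those 8 are the full class: yfRU, yfRW, yfMU, yfMW, ygRU, ygRW, ygMU, ygMW.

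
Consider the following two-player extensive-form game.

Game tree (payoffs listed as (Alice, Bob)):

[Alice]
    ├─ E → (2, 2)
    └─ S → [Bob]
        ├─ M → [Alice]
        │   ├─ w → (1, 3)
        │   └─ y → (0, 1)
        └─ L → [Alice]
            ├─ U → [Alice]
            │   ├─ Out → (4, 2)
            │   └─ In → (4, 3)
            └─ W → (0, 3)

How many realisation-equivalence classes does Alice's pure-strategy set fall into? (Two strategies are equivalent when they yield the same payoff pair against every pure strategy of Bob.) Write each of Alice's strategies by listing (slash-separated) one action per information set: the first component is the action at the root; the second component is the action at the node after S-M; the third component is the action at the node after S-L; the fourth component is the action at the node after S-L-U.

7

Alice has 16 pure strategies: E/w/U/Out, E/w/U/In, E/w/W/Out, E/w/W/In, E/y/U/Out, E/y/U/In, E/y/W/Out, E/y/W/In, S/w/U/Out, S/w/U/In, S/w/W/Out, S/w/W/In, S/y/U/Out, S/y/U/In, S/y/W/Out, S/y/W/In. Columns: M, L.
{E/w/U/Out, E/w/U/In, E/w/W/Out, E/w/W/In, E/y/U/Out, E/y/U/In, E/y/W/Out, E/y/W/In} → row (2,2) (2,2)
{S/w/U/Out} → row (1,3) (4,2)
{S/w/U/In} → row (1,3) (4,3)
{S/w/W/Out, S/w/W/In} → row (1,3) (0,3)
{S/y/U/Out} → row (0,1) (4,2)
{S/y/U/In} → row (0,1) (4,3)
{S/y/W/Out, S/y/W/In} → row (0,1) (0,3)
That's 7 distinct rows out of 16 strategies.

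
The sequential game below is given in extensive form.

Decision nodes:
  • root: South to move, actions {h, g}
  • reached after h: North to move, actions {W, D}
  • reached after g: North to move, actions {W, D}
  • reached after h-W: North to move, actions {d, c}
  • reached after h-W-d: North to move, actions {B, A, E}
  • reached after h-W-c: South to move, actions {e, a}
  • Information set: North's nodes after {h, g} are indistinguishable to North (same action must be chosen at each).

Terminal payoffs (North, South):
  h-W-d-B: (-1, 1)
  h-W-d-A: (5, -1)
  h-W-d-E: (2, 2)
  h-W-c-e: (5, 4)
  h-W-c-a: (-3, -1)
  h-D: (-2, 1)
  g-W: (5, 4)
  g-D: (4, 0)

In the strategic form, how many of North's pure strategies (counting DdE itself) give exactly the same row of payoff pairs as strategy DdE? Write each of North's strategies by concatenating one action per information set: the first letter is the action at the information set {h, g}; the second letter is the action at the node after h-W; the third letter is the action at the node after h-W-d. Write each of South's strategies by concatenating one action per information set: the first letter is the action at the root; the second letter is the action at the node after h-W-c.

6

Row for DdE (columns he, ha, ge, ga): (-2,1) (-2,1) (4,0) (4,0).
Under DdE, North's choice at the node after h-W and at the node after h-W-d can never be reached regardless of what South does, so varying those choices leaves every outcome unchanged.
Holding the reachable choices fixed and varying the unreachable ones freely already gives 2 × 3 = 6 equivalent strategies.
No other strategy reproduces this row, so those 6 are the full class: DdB, DdA, DdE, DcB, DcA, DcE.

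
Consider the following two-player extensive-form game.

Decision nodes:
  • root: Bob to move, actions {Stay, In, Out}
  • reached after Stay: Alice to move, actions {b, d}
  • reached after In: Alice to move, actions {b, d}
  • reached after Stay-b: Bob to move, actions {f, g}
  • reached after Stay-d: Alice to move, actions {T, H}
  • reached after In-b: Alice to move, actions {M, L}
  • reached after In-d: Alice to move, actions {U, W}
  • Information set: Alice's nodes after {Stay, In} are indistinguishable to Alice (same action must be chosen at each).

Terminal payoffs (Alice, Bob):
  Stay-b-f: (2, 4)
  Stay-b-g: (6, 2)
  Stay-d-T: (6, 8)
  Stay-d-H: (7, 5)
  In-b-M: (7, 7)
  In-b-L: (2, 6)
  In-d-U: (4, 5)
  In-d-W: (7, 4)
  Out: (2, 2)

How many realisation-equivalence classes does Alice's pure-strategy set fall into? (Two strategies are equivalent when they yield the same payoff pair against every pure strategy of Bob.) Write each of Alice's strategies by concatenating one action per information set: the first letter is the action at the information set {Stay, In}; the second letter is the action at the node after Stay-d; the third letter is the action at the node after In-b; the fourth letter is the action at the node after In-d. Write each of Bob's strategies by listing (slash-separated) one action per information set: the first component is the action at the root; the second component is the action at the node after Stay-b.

Alice has 16 pure strategies: bTMU, bTMW, bTLU, bTLW, bHMU, bHMW, bHLU, bHLW, dTMU, dTMW, dTLU, dTLW, dHMU, dHMW, dHLU, dHLW. Columns: Stay/f, Stay/g, In/f, In/g, Out/f, Out/g.
{bTMU, bTMW, bHMU, bHMW} → row (2,4) (6,2) (7,7) (7,7) (2,2) (2,2)
{bTLU, bTLW, bHLU, bHLW} → row (2,4) (6,2) (2,6) (2,6) (2,2) (2,2)
{dTMU, dTLU} → row (6,8) (6,8) (4,5) (4,5) (2,2) (2,2)
{dTMW, dTLW} → row (6,8) (6,8) (7,4) (7,4) (2,2) (2,2)
{dHMU, dHLU} → row (7,5) (7,5) (4,5) (4,5) (2,2) (2,2)
{dHMW, dHLW} → row (7,5) (7,5) (7,4) (7,4) (2,2) (2,2)
That's 6 distinct rows out of 16 strategies.

6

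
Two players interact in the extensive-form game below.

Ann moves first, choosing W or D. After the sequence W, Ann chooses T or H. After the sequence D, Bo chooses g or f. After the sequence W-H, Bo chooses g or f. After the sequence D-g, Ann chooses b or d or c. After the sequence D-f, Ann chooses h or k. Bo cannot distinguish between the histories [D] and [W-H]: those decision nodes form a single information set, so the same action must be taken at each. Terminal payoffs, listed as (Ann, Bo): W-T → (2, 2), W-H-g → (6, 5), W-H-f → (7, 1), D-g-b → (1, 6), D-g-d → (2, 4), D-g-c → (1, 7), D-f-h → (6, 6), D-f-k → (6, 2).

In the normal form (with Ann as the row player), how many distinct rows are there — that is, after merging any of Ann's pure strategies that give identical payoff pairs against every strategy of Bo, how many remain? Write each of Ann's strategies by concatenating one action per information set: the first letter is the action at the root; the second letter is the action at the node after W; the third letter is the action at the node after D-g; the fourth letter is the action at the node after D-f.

Ann has 24 pure strategies: WTbh, WTbk, WTdh, WTdk, WTch, WTck, WHbh, WHbk, WHdh, WHdk, WHch, WHck, DTbh, DTbk, DTdh, DTdk, DTch, DTck, DHbh, DHbk, DHdh, DHdk, DHch, DHck. Columns: g, f.
{WTbh, WTbk, WTdh, WTdk, WTch, WTck} → row (2,2) (2,2)
{WHbh, WHbk, WHdh, WHdk, WHch, WHck} → row (6,5) (7,1)
{DTbh, DHbh} → row (1,6) (6,6)
{DTbk, DHbk} → row (1,6) (6,2)
{DTdh, DHdh} → row (2,4) (6,6)
{DTdk, DHdk} → row (2,4) (6,2)
{DTch, DHch} → row (1,7) (6,6)
{DTck, DHck} → row (1,7) (6,2)
That's 8 distinct rows out of 24 strategies.

8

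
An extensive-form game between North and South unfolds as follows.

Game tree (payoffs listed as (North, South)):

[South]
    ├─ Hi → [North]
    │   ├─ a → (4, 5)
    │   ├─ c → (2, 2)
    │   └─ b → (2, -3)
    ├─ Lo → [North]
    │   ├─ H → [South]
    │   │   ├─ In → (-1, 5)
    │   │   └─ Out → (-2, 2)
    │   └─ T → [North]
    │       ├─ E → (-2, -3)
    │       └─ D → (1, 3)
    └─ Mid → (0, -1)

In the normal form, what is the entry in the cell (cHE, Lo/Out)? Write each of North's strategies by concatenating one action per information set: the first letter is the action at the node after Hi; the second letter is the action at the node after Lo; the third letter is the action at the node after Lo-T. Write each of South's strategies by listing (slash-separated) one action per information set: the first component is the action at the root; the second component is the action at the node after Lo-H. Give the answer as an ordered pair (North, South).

Trace the play path from the root:
  South plays Lo
  North plays H at [Lo]
  South plays Out at [Lo-H]
→ terminal payoff (-2, 2).
(North's choice at the node after Hi is never reached on this path, so it doesn't affect the outcome.)

(-2, 2)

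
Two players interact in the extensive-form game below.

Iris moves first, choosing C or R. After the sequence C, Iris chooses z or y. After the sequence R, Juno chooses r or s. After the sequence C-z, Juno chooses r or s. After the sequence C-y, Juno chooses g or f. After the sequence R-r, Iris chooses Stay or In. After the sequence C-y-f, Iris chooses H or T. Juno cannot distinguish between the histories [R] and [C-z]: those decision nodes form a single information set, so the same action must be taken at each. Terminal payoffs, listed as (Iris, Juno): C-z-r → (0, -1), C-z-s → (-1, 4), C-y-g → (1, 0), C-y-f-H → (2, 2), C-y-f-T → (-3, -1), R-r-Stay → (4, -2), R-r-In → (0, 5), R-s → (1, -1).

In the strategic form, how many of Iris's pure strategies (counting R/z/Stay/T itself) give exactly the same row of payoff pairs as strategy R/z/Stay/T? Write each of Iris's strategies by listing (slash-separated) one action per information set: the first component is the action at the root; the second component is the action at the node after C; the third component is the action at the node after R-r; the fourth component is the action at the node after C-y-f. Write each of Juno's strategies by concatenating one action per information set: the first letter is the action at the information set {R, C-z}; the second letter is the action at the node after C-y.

Row for R/z/Stay/T (columns rg, rf, sg, sf): (4,-2) (4,-2) (1,-1) (1,-1).
Under R/z/Stay/T, Iris's choice at the node after C and at the node after C-y-f can never be reached regardless of what Juno does, so varying those choices leaves every outcome unchanged.
Holding the reachable choices fixed and varying the unreachable ones freely already gives 2 × 2 = 4 equivalent strategies.
No other strategy reproduces this row, so those 4 are the full class: R/z/Stay/H, R/z/Stay/T, R/y/Stay/H, R/y/Stay/T.

4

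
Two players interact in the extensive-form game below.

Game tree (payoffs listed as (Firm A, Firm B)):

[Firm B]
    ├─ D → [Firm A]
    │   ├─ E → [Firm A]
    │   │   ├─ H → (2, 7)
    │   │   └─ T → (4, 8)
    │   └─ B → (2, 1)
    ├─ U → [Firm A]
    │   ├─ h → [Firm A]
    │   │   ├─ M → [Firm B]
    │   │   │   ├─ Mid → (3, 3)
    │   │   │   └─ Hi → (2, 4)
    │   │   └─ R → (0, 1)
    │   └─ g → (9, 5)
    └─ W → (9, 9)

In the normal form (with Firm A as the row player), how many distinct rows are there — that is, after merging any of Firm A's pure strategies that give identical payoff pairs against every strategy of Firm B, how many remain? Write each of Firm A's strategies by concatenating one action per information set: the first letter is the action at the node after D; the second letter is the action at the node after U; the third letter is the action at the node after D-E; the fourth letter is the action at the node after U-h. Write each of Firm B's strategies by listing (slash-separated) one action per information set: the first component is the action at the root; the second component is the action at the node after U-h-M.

Firm A has 16 pure strategies: EhHM, EhHR, EhTM, EhTR, EgHM, EgHR, EgTM, EgTR, BhHM, BhHR, BhTM, BhTR, BgHM, BgHR, BgTM, BgTR. Columns: D/Mid, D/Hi, U/Mid, U/Hi, W/Mid, W/Hi.
{EhHM} → row (2,7) (2,7) (3,3) (2,4) (9,9) (9,9)
{EhHR} → row (2,7) (2,7) (0,1) (0,1) (9,9) (9,9)
{EhTM} → row (4,8) (4,8) (3,3) (2,4) (9,9) (9,9)
{EhTR} → row (4,8) (4,8) (0,1) (0,1) (9,9) (9,9)
{EgHM, EgHR} → row (2,7) (2,7) (9,5) (9,5) (9,9) (9,9)
{EgTM, EgTR} → row (4,8) (4,8) (9,5) (9,5) (9,9) (9,9)
{BhHM, BhTM} → row (2,1) (2,1) (3,3) (2,4) (9,9) (9,9)
{BhHR, BhTR} → row (2,1) (2,1) (0,1) (0,1) (9,9) (9,9)
{BgHM, BgHR, BgTM, BgTR} → row (2,1) (2,1) (9,5) (9,5) (9,9) (9,9)
That's 9 distinct rows out of 16 strategies.

9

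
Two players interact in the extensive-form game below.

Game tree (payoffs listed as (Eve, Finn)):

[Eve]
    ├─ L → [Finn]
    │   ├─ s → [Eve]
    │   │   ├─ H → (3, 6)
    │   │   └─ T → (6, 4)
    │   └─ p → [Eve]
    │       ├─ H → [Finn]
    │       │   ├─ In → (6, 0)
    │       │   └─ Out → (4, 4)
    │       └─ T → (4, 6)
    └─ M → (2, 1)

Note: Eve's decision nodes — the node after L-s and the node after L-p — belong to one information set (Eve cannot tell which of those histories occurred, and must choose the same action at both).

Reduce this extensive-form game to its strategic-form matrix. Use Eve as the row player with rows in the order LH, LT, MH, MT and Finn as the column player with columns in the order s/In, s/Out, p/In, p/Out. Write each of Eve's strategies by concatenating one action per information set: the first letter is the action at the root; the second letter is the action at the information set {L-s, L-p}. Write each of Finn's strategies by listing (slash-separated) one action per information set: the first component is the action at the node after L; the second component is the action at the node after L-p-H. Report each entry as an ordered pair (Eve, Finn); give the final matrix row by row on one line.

         s/In    s/Out     p/In    p/Out
  LH    (3,6)    (3,6)    (6,0)    (4,4)
  LT    (6,4)    (6,4)    (4,6)    (4,6)
  MH    (2,1)    (2,1)    (2,1)    (2,1)
  MT    (2,1)    (2,1)    (2,1)    (2,1)

LH: (3,6) (3,6) (6,0) (4,4) | LT: (6,4) (6,4) (4,6) (4,6) | MH: (2,1) (2,1) (2,1) (2,1) | MT: (2,1) (2,1) (2,1) (2,1)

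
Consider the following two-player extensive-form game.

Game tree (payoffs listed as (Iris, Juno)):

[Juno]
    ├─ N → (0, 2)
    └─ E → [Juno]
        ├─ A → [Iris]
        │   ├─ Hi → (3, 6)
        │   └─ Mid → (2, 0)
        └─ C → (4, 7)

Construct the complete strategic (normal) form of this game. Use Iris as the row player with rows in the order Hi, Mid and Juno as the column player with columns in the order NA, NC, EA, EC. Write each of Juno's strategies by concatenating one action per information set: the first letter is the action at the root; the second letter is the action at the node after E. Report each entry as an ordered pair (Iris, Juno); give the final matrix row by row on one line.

Row Hi: NA→(0,2), NC→(0,2), EA→(3,6), EC→(4,7)
Row Mid: NA→(0,2), NC→(0,2), EA→(2,0), EC→(4,7)

Hi: (0,2) (0,2) (3,6) (4,7) | Mid: (0,2) (0,2) (2,0) (4,7)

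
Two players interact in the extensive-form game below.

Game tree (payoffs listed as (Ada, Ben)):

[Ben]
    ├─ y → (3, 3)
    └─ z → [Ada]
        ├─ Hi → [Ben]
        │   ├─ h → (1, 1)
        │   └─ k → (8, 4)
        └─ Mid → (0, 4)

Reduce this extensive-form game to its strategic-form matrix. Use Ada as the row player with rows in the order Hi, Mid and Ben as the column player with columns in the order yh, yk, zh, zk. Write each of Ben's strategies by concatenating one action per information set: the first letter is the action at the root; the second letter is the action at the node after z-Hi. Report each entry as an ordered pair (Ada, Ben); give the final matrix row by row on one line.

           yh       yk       zh       zk
  Hi    (3,3)    (3,3)    (1,1)    (8,4)
 Mid    (3,3)    (3,3)    (0,4)    (0,4)

Hi: (3,3) (3,3) (1,1) (8,4) | Mid: (3,3) (3,3) (0,4) (0,4)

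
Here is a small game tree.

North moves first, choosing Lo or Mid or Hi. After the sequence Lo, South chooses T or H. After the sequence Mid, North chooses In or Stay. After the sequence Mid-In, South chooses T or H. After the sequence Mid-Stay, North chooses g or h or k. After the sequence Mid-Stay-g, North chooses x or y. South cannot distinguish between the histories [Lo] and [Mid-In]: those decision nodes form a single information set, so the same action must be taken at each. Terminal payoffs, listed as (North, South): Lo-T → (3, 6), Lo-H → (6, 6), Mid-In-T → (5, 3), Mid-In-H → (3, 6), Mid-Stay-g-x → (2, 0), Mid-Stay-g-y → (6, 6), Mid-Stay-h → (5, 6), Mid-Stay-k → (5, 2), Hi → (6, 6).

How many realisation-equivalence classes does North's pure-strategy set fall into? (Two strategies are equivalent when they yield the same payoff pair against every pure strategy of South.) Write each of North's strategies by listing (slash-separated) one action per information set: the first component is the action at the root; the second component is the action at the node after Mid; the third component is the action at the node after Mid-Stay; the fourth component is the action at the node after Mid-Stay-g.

North has 36 pure strategies: Lo/In/g/x, Lo/In/g/y, Lo/In/h/x, Lo/In/h/y, Lo/In/k/x, Lo/In/k/y, Lo/Stay/g/x, Lo/Stay/g/y, Lo/Stay/h/x, Lo/Stay/h/y, Lo/Stay/k/x, Lo/Stay/k/y, Mid/In/g/x, Mid/In/g/y, Mid/In/h/x, Mid/In/h/y, Mid/In/k/x, Mid/In/k/y, Mid/Stay/g/x, Mid/Stay/g/y, Mid/Stay/h/x, Mid/Stay/h/y, Mid/Stay/k/x, Mid/Stay/k/y, Hi/In/g/x, Hi/In/g/y, Hi/In/h/x, Hi/In/h/y, Hi/In/k/x, Hi/In/k/y, Hi/Stay/g/x, Hi/Stay/g/y, Hi/Stay/h/x, Hi/Stay/h/y, Hi/Stay/k/x, Hi/Stay/k/y. Columns: T, H.
{Lo/In/g/x, Lo/In/g/y, Lo/In/h/x, Lo/In/h/y, Lo/In/k/x, Lo/In/k/y, Lo/Stay/g/x, Lo/Stay/g/y, Lo/Stay/h/x, Lo/Stay/h/y, Lo/Stay/k/x, Lo/Stay/k/y} → row (3,6) (6,6)
{Mid/In/g/x, Mid/In/g/y, Mid/In/h/x, Mid/In/h/y, Mid/In/k/x, Mid/In/k/y} → row (5,3) (3,6)
{Mid/Stay/g/x} → row (2,0) (2,0)
{Mid/Stay/g/y, Hi/In/g/x, Hi/In/g/y, Hi/In/h/x, Hi/In/h/y, Hi/In/k/x, Hi/In/k/y, Hi/Stay/g/x, Hi/Stay/g/y, Hi/Stay/h/x, Hi/Stay/h/y, Hi/Stay/k/x, Hi/Stay/k/y} → row (6,6) (6,6)
{Mid/Stay/h/x, Mid/Stay/h/y} → row (5,6) (5,6)
{Mid/Stay/k/x, Mid/Stay/k/y} → row (5,2) (5,2)
That's 6 distinct rows out of 36 strategies.

6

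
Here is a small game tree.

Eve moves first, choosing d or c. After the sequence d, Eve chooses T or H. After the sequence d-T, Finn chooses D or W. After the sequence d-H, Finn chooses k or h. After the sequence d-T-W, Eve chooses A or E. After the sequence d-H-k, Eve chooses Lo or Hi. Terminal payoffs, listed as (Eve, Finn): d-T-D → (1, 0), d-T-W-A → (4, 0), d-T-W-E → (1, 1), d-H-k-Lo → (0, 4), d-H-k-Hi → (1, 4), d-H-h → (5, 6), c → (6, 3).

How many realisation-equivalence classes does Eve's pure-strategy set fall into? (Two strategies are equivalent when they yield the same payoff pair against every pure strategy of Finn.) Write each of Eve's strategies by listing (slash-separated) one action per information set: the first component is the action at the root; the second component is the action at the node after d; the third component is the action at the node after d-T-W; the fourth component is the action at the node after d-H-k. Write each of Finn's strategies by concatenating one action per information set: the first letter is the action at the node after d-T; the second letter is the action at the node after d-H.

Eve has 16 pure strategies: d/T/A/Lo, d/T/A/Hi, d/T/E/Lo, d/T/E/Hi, d/H/A/Lo, d/H/A/Hi, d/H/E/Lo, d/H/E/Hi, c/T/A/Lo, c/T/A/Hi, c/T/E/Lo, c/T/E/Hi, c/H/A/Lo, c/H/A/Hi, c/H/E/Lo, c/H/E/Hi. Columns: Dk, Dh, Wk, Wh.
{d/T/A/Lo, d/T/A/Hi} → row (1,0) (1,0) (4,0) (4,0)
{d/T/E/Lo, d/T/E/Hi} → row (1,0) (1,0) (1,1) (1,1)
{d/H/A/Lo, d/H/E/Lo} → row (0,4) (5,6) (0,4) (5,6)
{d/H/A/Hi, d/H/E/Hi} → row (1,4) (5,6) (1,4) (5,6)
{c/T/A/Lo, c/T/A/Hi, c/T/E/Lo, c/T/E/Hi, c/H/A/Lo, c/H/A/Hi, c/H/E/Lo, c/H/E/Hi} → row (6,3) (6,3) (6,3) (6,3)
That's 5 distinct rows out of 16 strategies.

5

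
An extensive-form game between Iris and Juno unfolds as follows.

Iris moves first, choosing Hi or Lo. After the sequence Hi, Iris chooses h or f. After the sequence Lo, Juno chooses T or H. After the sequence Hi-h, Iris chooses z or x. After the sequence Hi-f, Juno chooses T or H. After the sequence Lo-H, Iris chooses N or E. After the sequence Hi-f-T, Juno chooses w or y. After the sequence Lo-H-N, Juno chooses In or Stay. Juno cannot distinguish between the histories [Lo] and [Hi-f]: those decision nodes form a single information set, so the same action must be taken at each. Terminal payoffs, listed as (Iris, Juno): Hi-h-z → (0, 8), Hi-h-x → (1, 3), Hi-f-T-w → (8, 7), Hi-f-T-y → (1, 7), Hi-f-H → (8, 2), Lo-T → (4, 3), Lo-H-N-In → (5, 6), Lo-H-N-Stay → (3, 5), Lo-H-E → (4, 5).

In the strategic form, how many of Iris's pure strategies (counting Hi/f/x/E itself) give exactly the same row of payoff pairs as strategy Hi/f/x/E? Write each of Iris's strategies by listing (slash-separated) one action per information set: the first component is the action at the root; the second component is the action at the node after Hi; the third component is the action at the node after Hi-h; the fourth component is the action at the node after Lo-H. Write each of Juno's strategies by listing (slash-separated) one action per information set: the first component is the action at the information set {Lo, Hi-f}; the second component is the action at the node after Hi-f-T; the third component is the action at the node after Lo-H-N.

4

Row for Hi/f/x/E (columns T/w/In, T/w/Stay, T/y/In, T/y/Stay, H/w/In, H/w/Stay, H/y/In, H/y/Stay): (8,7) (8,7) (1,7) (1,7) (8,2) (8,2) (8,2) (8,2).
Under Hi/f/x/E, Iris's choice at the node after Hi-h and at the node after Lo-H can never be reached regardless of what Juno does, so varying those choices leaves every outcome unchanged.
Holding the reachable choices fixed and varying the unreachable ones freely already gives 2 × 2 = 4 equivalent strategies.
No other strategy reproduces this row, so those 4 are the full class: Hi/f/z/N, Hi/f/z/E, Hi/f/x/N, Hi/f/x/E.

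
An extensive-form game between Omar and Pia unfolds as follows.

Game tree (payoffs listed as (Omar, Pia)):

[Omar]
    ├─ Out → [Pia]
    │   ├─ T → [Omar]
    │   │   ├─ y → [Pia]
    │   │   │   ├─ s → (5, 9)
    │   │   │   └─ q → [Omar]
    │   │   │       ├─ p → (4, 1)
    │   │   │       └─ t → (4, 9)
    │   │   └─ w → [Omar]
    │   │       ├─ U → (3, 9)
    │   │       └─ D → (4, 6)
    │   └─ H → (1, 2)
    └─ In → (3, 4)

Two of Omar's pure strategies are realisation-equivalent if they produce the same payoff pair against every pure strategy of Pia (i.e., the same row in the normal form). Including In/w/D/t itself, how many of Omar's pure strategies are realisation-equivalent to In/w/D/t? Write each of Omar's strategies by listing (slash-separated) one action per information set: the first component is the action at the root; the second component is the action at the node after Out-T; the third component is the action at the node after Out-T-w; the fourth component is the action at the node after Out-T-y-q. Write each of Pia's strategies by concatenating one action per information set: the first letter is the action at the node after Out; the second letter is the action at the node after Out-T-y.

8

Row for In/w/D/t (columns Ts, Tq, Hs, Hq): (3,4) (3,4) (3,4) (3,4).
Under In/w/D/t, Omar's choice at the node after Out-T and at the node after Out-T-w and at the node after Out-T-y-q can never be reached regardless of what Pia does, so varying those choices leaves every outcome unchanged.
Holding the reachable choices fixed and varying the unreachable ones freely already gives 2 × 2 × 2 = 8 equivalent strategies.
No other strategy reproduces this row, so those 8 are the full class: In/y/U/p, In/y/U/t, In/y/D/p, In/y/D/t, In/w/U/p, In/w/U/t, In/w/D/p, In/w/D/t.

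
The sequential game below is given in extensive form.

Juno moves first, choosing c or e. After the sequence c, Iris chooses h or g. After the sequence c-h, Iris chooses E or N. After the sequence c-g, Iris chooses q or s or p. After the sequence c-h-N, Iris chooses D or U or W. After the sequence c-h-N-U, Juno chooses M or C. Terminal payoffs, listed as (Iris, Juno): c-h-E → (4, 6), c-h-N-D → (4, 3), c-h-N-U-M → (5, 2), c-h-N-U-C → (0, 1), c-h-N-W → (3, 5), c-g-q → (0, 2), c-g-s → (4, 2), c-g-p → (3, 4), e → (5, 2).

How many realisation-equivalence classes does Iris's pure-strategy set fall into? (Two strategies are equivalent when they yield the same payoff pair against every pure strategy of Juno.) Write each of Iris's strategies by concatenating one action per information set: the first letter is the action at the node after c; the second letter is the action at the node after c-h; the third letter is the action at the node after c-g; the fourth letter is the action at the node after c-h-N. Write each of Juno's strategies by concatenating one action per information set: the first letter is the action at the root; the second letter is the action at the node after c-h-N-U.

Iris has 36 pure strategies: hEqD, hEqU, hEqW, hEsD, hEsU, hEsW, hEpD, hEpU, hEpW, hNqD, hNqU, hNqW, hNsD, hNsU, hNsW, hNpD, hNpU, hNpW, gEqD, gEqU, gEqW, gEsD, gEsU, gEsW, gEpD, gEpU, gEpW, gNqD, gNqU, gNqW, gNsD, gNsU, gNsW, gNpD, gNpU, gNpW. Columns: cM, cC, eM, eC.
{hEqD, hEqU, hEqW, hEsD, hEsU, hEsW, hEpD, hEpU, hEpW} → row (4,6) (4,6) (5,2) (5,2)
{hNqD, hNsD, hNpD} → row (4,3) (4,3) (5,2) (5,2)
{hNqU, hNsU, hNpU} → row (5,2) (0,1) (5,2) (5,2)
{hNqW, hNsW, hNpW} → row (3,5) (3,5) (5,2) (5,2)
{gEqD, gEqU, gEqW, gNqD, gNqU, gNqW} → row (0,2) (0,2) (5,2) (5,2)
{gEsD, gEsU, gEsW, gNsD, gNsU, gNsW} → row (4,2) (4,2) (5,2) (5,2)
{gEpD, gEpU, gEpW, gNpD, gNpU, gNpW} → row (3,4) (3,4) (5,2) (5,2)
That's 7 distinct rows out of 36 strategies.

7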